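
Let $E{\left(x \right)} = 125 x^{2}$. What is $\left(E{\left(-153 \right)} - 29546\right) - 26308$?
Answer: $2870271$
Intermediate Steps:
$\left(E{\left(-153 \right)} - 29546\right) - 26308 = \left(125 \left(-153\right)^{2} - 29546\right) - 26308 = \left(125 \cdot 23409 - 29546\right) - 26308 = \left(2926125 - 29546\right) - 26308 = 2896579 - 26308 = 2870271$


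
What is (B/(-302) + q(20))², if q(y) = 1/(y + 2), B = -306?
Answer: 12369289/11035684 ≈ 1.1208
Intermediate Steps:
q(y) = 1/(2 + y)
(B/(-302) + q(20))² = (-306/(-302) + 1/(2 + 20))² = (-306*(-1/302) + 1/22)² = (153/151 + 1/22)² = (3517/3322)² = 12369289/11035684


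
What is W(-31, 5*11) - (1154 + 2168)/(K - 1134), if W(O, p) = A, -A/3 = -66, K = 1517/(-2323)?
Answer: 529605208/2635799 ≈ 200.93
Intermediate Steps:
K = -1517/2323 (K = 1517*(-1/2323) = -1517/2323 ≈ -0.65304)
A = 198 (A = -3*(-66) = 198)
W(O, p) = 198
W(-31, 5*11) - (1154 + 2168)/(K - 1134) = 198 - (1154 + 2168)/(-1517/2323 - 1134) = 198 - 3322/(-2635799/2323) = 198 - 3322*(-2323)/2635799 = 198 - 1*(-7717006/2635799) = 198 + 7717006/2635799 = 529605208/2635799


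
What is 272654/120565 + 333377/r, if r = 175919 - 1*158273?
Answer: 45004850489/2127489990 ≈ 21.154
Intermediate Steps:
r = 17646 (r = 175919 - 158273 = 17646)
272654/120565 + 333377/r = 272654/120565 + 333377/17646 = 45004850489/2127489990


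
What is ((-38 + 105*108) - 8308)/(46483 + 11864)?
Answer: 998/19449 ≈ 0.051314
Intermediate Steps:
((-38 + 105*108) - 8308)/(46483 + 11864) = ((-38 + 11340) - 8308)/58347 = (11302 - 8308)*(1/58347) = 2994*(1/58347) = 998/19449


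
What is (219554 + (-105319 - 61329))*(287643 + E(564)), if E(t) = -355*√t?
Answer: 15218040558 - 37563260*√141 ≈ 1.4772e+10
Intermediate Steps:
(219554 + (-105319 - 61329))*(287643 + E(564)) = (219554 + (-105319 - 61329))*(287643 - 710*√141) = (219554 - 166648)*(287643 - 710*√141) = 52906*(287643 - 710*√141) = 15218040558 - 37563260*√141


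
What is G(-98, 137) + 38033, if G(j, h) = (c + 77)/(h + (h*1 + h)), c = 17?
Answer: 15631657/411 ≈ 38033.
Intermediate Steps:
G(j, h) = 94/(3*h) (G(j, h) = (17 + 77)/(h + (h*1 + h)) = 94/(h + (h + h)) = 94/(h + 2*h) = 94/((3*h)) = 94*(1/(3*h)) = 94/(3*h))
G(-98, 137) + 38033 = (94/3)/137 + 38033 = (94/3)*(1/137) + 38033 = 94/411 + 38033 = 15631657/411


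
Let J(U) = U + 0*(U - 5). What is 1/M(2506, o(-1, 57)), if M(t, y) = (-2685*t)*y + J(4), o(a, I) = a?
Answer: 1/6728614 ≈ 1.4862e-7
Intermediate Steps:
J(U) = U (J(U) = U + 0*(-5 + U) = U + 0 = U)
M(t, y) = 4 - 2685*t*y (M(t, y) = (-2685*t)*y + 4 = -2685*t*y + 4 = 4 - 2685*t*y)
1/M(2506, o(-1, 57)) = 1/(4 - 2685*2506*(-1)) = 1/(4 + 6728610) = 1/6728614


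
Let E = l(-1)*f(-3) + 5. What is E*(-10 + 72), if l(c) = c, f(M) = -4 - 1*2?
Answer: 682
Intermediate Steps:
f(M) = -6 (f(M) = -4 - 2 = -6)
E = 11 (E = -1*(-6) + 5 = 6 + 5 = 11)
E*(-10 + 72) = 11*(-10 + 72) = 11*62 = 682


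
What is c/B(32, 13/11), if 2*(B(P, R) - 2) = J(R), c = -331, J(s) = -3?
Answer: -662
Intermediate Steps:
B(P, R) = ½ (B(P, R) = 2 + (½)*(-3) = 2 - 3/2 = ½)
c/B(32, 13/11) = -331/½ = -331*2 = -662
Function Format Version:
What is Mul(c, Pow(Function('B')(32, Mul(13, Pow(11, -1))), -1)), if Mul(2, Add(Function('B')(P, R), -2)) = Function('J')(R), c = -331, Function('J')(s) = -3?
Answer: -662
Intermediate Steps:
Function('B')(P, R) = Rational(1, 2) (Function('B')(P, R) = Add(2, Mul(Rational(1, 2), -3)) = Add(2, Rational(-3, 2)) = Rational(1, 2))
Mul(c, Pow(Function('B')(32, Mul(13, Pow(11, -1))), -1)) = Mul(-331, Pow(Rational(1, 2), -1)) = Mul(-331, 2) = -662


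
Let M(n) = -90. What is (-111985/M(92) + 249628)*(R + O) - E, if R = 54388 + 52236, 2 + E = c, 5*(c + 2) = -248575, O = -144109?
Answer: -18807795227/2 ≈ -9.4039e+9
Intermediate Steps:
c = -49717 (c = -2 + (⅕)*(-248575) = -2 - 49715 = -49717)
E = -49719 (E = -2 - 49717 = -49719)
R = 106624
(-111985/M(92) + 249628)*(R + O) - E = (-111985/(-90) + 249628)*(106624 - 144109) - 1*(-49719) = (-111985*(-1/90) + 249628)*(-37485) + 49719 = (22397/18 + 249628)*(-37485) + 49719 = (4515701/18)*(-37485) + 49719 = -18807894665/2 + 49719 = -18807795227/2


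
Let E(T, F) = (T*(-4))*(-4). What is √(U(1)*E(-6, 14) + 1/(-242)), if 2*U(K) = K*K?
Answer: I*√23234/22 ≈ 6.9285*I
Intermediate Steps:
U(K) = K²/2 (U(K) = (K*K)/2 = K²/2)
E(T, F) = 16*T (E(T, F) = -4*T*(-4) = 16*T)
√(U(1)*E(-6, 14) + 1/(-242)) = √(((½)*1²)*(16*(-6)) + 1/(-242)) = √(((½)*1)*(-96) - 1/242) = √((½)*(-96) - 1/242) = √(-48 - 1/242) = √(-11617/242) = I*√23234/22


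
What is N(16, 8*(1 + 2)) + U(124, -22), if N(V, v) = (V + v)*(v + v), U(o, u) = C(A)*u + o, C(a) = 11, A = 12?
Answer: 1802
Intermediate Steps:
U(o, u) = o + 11*u (U(o, u) = 11*u + o = o + 11*u)
N(V, v) = 2*v*(V + v) (N(V, v) = (V + v)*(2*v) = 2*v*(V + v))
N(16, 8*(1 + 2)) + U(124, -22) = 2*(8*(1 + 2))*(16 + 8*(1 + 2)) + (124 + 11*(-22)) = 2*(8*3)*(16 + 8*3) + (124 - 242) = 2*24*(16 + 24) - 118 = 2*24*40 - 118 = 1920 - 118 = 1802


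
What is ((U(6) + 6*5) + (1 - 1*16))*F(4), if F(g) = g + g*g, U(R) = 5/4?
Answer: 325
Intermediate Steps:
U(R) = 5/4 (U(R) = 5*(¼) = 5/4)
F(g) = g + g²
((U(6) + 6*5) + (1 - 1*16))*F(4) = ((5/4 + 6*5) + (1 - 1*16))*(4*(1 + 4)) = ((5/4 + 30) + (1 - 16))*(4*5) = (125/4 - 15)*20 = (65/4)*20 = 325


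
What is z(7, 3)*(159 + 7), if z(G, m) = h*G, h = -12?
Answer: -13944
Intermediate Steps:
z(G, m) = -12*G
z(7, 3)*(159 + 7) = (-12*7)*(159 + 7) = -84*166 = -13944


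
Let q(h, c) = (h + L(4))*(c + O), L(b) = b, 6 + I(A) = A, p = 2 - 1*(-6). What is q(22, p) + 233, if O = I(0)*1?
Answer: 285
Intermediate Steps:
p = 8 (p = 2 + 6 = 8)
I(A) = -6 + A
O = -6 (O = (-6 + 0)*1 = -6*1 = -6)
q(h, c) = (-6 + c)*(4 + h) (q(h, c) = (h + 4)*(c - 6) = (4 + h)*(-6 + c) = (-6 + c)*(4 + h))
q(22, p) + 233 = (-24 - 6*22 + 4*8 + 8*22) + 233 = (-24 - 132 + 32 + 176) + 233 = 52 + 233 = 285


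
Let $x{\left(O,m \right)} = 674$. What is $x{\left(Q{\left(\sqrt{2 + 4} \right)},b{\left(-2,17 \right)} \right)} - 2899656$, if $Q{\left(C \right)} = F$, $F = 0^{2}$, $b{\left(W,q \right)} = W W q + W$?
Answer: $-2898982$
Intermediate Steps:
$b{\left(W,q \right)} = W + q W^{2}$ ($b{\left(W,q \right)} = W^{2} q + W = q W^{2} + W = W + q W^{2}$)
$F = 0$
$Q{\left(C \right)} = 0$
$x{\left(Q{\left(\sqrt{2 + 4} \right)},b{\left(-2,17 \right)} \right)} - 2899656 = 674 - 2899656 = -2898982$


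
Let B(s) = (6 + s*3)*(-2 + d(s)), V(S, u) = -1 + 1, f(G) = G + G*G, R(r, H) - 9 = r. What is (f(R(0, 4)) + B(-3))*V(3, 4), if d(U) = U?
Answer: 0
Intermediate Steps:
R(r, H) = 9 + r
f(G) = G + G²
V(S, u) = 0
B(s) = (-2 + s)*(6 + 3*s) (B(s) = (6 + s*3)*(-2 + s) = (6 + 3*s)*(-2 + s) = (-2 + s)*(6 + 3*s))
(f(R(0, 4)) + B(-3))*V(3, 4) = ((9 + 0)*(1 + (9 + 0)) + (-12 + 3*(-3)²))*0 = (9*(1 + 9) + (-12 + 3*9))*0 = (9*10 + (-12 + 27))*0 = (90 + 15)*0 = 105*0 = 0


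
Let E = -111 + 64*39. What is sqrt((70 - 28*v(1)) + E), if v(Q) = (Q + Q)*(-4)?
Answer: sqrt(2679) ≈ 51.759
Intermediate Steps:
v(Q) = -8*Q (v(Q) = (2*Q)*(-4) = -8*Q)
E = 2385 (E = -111 + 2496 = 2385)
sqrt((70 - 28*v(1)) + E) = sqrt((70 - (-224)) + 2385) = sqrt((70 - 28*(-8)) + 2385) = sqrt((70 + 224) + 2385) = sqrt(294 + 2385) = sqrt(2679)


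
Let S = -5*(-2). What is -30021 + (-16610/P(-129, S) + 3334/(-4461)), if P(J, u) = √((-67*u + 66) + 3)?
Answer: -133927015/4461 + 16610*I*√601/601 ≈ -30022.0 + 677.54*I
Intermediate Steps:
S = 10
P(J, u) = √(69 - 67*u) (P(J, u) = √((66 - 67*u) + 3) = √(69 - 67*u))
-30021 + (-16610/P(-129, S) + 3334/(-4461)) = -30021 + (-16610/√(69 - 67*10) + 3334/(-4461)) = -30021 + (-16610/√(69 - 670) + 3334*(-1/4461)) = -30021 + (-16610*(-I*√601/601) - 3334/4461) = -30021 + (-(-16610)*I*√601/601 - 3334/4461) = -30021 + (16610*I*√601/601 - 3334/4461) = -30021 + (-3334/4461 + 16610*I*√601/601) = -133927015/4461 + 16610*I*√601/601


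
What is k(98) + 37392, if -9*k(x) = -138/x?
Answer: 5496647/147 ≈ 37392.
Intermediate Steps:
k(x) = 46/(3*x) (k(x) = -(-46)/(3*x) = 46/(3*x))
k(98) + 37392 = (46/3)/98 + 37392 = (46/3)*(1/98) + 37392 = 23/147 + 37392 = 5496647/147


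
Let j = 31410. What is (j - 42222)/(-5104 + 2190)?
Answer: 5406/1457 ≈ 3.7104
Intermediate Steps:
(j - 42222)/(-5104 + 2190) = (31410 - 42222)/(-5104 + 2190) = -10812/(-2914) = -10812*(-1/2914) = 5406/1457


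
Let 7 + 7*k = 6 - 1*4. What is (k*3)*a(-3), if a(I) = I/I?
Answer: -15/7 ≈ -2.1429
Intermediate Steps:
a(I) = 1
k = -5/7 (k = -1 + (6 - 1*4)/7 = -1 + (6 - 4)/7 = -1 + (⅐)*2 = -1 + 2/7 = -5/7 ≈ -0.71429)
(k*3)*a(-3) = -5/7*3*1 = -15/7*1 = -15/7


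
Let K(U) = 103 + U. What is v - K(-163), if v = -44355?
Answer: -44295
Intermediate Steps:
v - K(-163) = -44355 - (103 - 163) = -44355 - 1*(-60) = -44355 + 60 = -44295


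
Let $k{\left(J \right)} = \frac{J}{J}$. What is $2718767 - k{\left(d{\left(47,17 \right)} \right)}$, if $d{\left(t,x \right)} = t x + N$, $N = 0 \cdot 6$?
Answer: $2718766$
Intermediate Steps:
$N = 0$
$d{\left(t,x \right)} = t x$ ($d{\left(t,x \right)} = t x + 0 = t x$)
$k{\left(J \right)} = 1$
$2718767 - k{\left(d{\left(47,17 \right)} \right)} = 2718767 - 1 = 2718766$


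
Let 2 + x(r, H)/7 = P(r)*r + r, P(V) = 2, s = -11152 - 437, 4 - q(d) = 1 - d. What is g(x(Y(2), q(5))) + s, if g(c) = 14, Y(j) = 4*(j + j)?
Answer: -11575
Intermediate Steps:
q(d) = 3 + d (q(d) = 4 - (1 - d) = 4 + (-1 + d) = 3 + d)
Y(j) = 8*j (Y(j) = 4*(2*j) = 8*j)
s = -11589
x(r, H) = -14 + 21*r (x(r, H) = -14 + 7*(2*r + r) = -14 + 7*(3*r) = -14 + 21*r)
g(x(Y(2), q(5))) + s = 14 - 11589 = -11575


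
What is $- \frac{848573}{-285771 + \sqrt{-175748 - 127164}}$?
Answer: $\frac{242497554783}{81665367353} + \frac{6788584 i \sqrt{4733}}{81665367353} \approx 2.9694 + 0.0057189 i$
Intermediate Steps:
$- \frac{848573}{-285771 + \sqrt{-175748 - 127164}} = - \frac{848573}{-285771 + \sqrt{-302912}} = - \frac{848573}{-285771 + 8 i \sqrt{4733}}$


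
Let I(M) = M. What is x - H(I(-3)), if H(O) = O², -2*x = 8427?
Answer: -8445/2 ≈ -4222.5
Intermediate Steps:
x = -8427/2 (x = -½*8427 = -8427/2 ≈ -4213.5)
x - H(I(-3)) = -8427/2 - 1*(-3)² = -8427/2 - 1*9 = -8427/2 - 9 = -8445/2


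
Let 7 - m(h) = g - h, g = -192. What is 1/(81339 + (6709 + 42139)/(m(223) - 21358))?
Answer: 2617/212858057 ≈ 1.2295e-5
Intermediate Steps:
m(h) = 199 + h (m(h) = 7 - (-192 - h) = 7 + (192 + h) = 199 + h)
1/(81339 + (6709 + 42139)/(m(223) - 21358)) = 1/(81339 + (6709 + 42139)/((199 + 223) - 21358)) = 1/(81339 + 48848/(422 - 21358)) = 1/(81339 + 48848/(-20936)) = 1/(81339 + 48848*(-1/20936)) = 1/(81339 - 6106/2617) = 1/(212858057/2617) = 2617/212858057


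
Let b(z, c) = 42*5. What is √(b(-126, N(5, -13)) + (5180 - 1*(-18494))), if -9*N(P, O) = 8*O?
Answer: 2*√5971 ≈ 154.54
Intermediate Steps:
N(P, O) = -8*O/9
b(z, c) = 210
√(b(-126, N(5, -13)) + (5180 - 1*(-18494))) = √(210 + (5180 - 1*(-18494))) = √(210 + (5180 + 18494)) = √(210 + 23674) = √23884 = 2*√5971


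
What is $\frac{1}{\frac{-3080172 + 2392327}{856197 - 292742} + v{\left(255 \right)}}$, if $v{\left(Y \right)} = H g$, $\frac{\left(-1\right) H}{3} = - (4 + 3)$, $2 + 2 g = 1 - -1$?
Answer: $- \frac{112691}{137569} \approx -0.81916$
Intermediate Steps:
$g = 0$ ($g = -1 + \frac{1 - -1}{2} = -1 + \frac{1 + 1}{2} = -1 + \frac{1}{2} \cdot 2 = -1 + 1 = 0$)
$H = 21$ ($H = - 3 \left(- (4 + 3)\right) = - 3 \left(\left(-1\right) 7\right) = \left(-3\right) \left(-7\right) = 21$)
$v{\left(Y \right)} = 0$ ($v{\left(Y \right)} = 21 \cdot 0 = 0$)
$\frac{1}{\frac{-3080172 + 2392327}{856197 - 292742} + v{\left(255 \right)}} = \frac{1}{\frac{-3080172 + 2392327}{856197 - 292742} + 0} = \frac{1}{- \frac{687845}{563455} + 0} = \frac{1}{\left(-687845\right) \frac{1}{563455} + 0} = \frac{1}{- \frac{137569}{112691} + 0} = \frac{1}{- \frac{137569}{112691}} = - \frac{112691}{137569}$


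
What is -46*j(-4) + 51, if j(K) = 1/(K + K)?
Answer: 227/4 ≈ 56.750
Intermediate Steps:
j(K) = 1/(2*K)
-46*j(-4) + 51 = -23/(-4) + 51 = -23*(-1)/4 + 51 = -46*(-⅛) + 51 = 23/4 + 51 = 227/4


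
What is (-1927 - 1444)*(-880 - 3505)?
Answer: 14781835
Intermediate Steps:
(-1927 - 1444)*(-880 - 3505) = -3371*(-4385) = 14781835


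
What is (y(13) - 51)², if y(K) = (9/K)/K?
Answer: 74132100/28561 ≈ 2595.6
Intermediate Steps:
y(K) = 9/K²
(y(13) - 51)² = (9/13² - 51)² = (9*(1/169) - 51)² = (9/169 - 51)² = (-8610/169)² = 74132100/28561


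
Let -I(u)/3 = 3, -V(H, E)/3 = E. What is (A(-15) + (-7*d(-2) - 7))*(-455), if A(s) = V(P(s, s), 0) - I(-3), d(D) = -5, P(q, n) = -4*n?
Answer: -16835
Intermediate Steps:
V(H, E) = -3*E
I(u) = -9 (I(u) = -3*3 = -9)
A(s) = 9 (A(s) = -3*0 - 1*(-9) = 0 + 9 = 9)
(A(-15) + (-7*d(-2) - 7))*(-455) = (9 + (-7*(-5) - 7))*(-455) = (9 + (35 - 7))*(-455) = (9 + 28)*(-455) = 37*(-455) = -16835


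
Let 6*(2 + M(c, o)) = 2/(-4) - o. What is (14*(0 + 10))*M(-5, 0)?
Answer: -875/3 ≈ -291.67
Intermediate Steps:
M(c, o) = -25/12 - o/6 (M(c, o) = -2 + (2/(-4) - o)/6 = -2 + (2*(-1/4) - o)/6 = -2 + (-1/2 - o)/6 = -2 + (-1/12 - o/6) = -25/12 - o/6)
(14*(0 + 10))*M(-5, 0) = (14*(0 + 10))*(-25/12 - 1/6*0) = (14*10)*(-25/12 + 0) = 140*(-25/12) = -875/3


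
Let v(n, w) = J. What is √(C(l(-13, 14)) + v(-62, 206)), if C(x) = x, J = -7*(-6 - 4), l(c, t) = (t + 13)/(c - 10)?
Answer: √36409/23 ≈ 8.2961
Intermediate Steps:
l(c, t) = (13 + t)/(-10 + c)
J = 70 (J = -7*(-10) = 70)
v(n, w) = 70
√(C(l(-13, 14)) + v(-62, 206)) = √((13 + 14)/(-10 - 13) + 70) = √(27/(-23) + 70) = √(-1/23*27 + 70) = √(-27/23 + 70) = √(1583/23) = √36409/23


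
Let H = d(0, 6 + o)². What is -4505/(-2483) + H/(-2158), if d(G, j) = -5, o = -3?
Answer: 743055/412178 ≈ 1.8028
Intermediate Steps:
H = 25 (H = (-5)² = 25)
-4505/(-2483) + H/(-2158) = -4505/(-2483) + 25/(-2158) = -4505*(-1/2483) + 25*(-1/2158) = 4505/2483 - 25/2158 = 743055/412178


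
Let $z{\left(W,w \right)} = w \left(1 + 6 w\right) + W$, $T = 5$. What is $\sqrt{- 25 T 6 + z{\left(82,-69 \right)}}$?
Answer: $\sqrt{27829} \approx 166.82$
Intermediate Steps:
$z{\left(W,w \right)} = W + w \left(1 + 6 w\right)$
$\sqrt{- 25 T 6 + z{\left(82,-69 \right)}} = \sqrt{\left(-25\right) 5 \cdot 6 + \left(82 - 69 + 6 \left(-69\right)^{2}\right)} = \sqrt{\left(-125\right) 6 + \left(82 - 69 + 6 \cdot 4761\right)} = \sqrt{-750 + \left(82 - 69 + 28566\right)} = \sqrt{-750 + 28579} = \sqrt{27829}$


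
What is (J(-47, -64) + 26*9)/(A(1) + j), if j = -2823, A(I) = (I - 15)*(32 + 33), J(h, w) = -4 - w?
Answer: -294/3733 ≈ -0.078757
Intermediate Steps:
A(I) = -975 + 65*I (A(I) = (-15 + I)*65 = -975 + 65*I)
(J(-47, -64) + 26*9)/(A(1) + j) = ((-4 - 1*(-64)) + 26*9)/((-975 + 65*1) - 2823) = ((-4 + 64) + 234)/((-975 + 65) - 2823) = (60 + 234)/(-910 - 2823) = 294/(-3733) = 294*(-1/3733) = -294/3733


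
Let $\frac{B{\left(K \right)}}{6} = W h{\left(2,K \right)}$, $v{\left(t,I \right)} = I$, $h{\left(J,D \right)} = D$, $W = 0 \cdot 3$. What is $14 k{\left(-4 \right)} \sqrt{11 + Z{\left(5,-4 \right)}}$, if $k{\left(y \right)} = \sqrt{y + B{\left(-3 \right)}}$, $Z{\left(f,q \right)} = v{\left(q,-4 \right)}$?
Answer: $28 i \sqrt{7} \approx 74.081 i$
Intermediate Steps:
$W = 0$
$Z{\left(f,q \right)} = -4$
$B{\left(K \right)} = 0$ ($B{\left(K \right)} = 6 \cdot 0 K = 6 \cdot 0 = 0$)
$k{\left(y \right)} = \sqrt{y}$ ($k{\left(y \right)} = \sqrt{y + 0} = \sqrt{y}$)
$14 k{\left(-4 \right)} \sqrt{11 + Z{\left(5,-4 \right)}} = 14 \sqrt{-4} \sqrt{11 - 4} = 14 \cdot 2 i \sqrt{7} = 28 i \sqrt{7}$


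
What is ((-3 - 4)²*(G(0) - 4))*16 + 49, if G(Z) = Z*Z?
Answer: -3087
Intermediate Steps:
G(Z) = Z²
((-3 - 4)²*(G(0) - 4))*16 + 49 = ((-3 - 4)²*(0² - 4))*16 + 49 = ((-7)²*(0 - 4))*16 + 49 = (49*(-4))*16 + 49 = -196*16 + 49 = -3136 + 49 = -3087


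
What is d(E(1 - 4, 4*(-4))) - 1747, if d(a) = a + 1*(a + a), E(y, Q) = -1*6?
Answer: -1765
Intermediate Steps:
E(y, Q) = -6
d(a) = 3*a (d(a) = a + 1*(2*a) = a + 2*a = 3*a)
d(E(1 - 4, 4*(-4))) - 1747 = 3*(-6) - 1747 = -18 - 1747 = -1765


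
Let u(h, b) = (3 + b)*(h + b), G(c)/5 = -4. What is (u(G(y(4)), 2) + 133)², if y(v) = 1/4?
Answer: 1849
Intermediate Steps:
y(v) = ¼
G(c) = -20 (G(c) = 5*(-4) = -20)
u(h, b) = (3 + b)*(b + h)
(u(G(y(4)), 2) + 133)² = ((2² + 3*2 + 3*(-20) + 2*(-20)) + 133)² = ((4 + 6 - 60 - 40) + 133)² = (-90 + 133)² = 43² = 1849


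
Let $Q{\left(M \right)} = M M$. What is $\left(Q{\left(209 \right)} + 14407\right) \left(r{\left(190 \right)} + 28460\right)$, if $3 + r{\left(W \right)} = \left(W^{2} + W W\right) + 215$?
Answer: $5859452736$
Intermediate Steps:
$Q{\left(M \right)} = M^{2}$
$r{\left(W \right)} = 212 + 2 W^{2}$ ($r{\left(W \right)} = -3 + \left(\left(W^{2} + W W\right) + 215\right) = -3 + \left(\left(W^{2} + W^{2}\right) + 215\right) = -3 + \left(2 W^{2} + 215\right) = -3 + \left(215 + 2 W^{2}\right) = 212 + 2 W^{2}$)
$\left(Q{\left(209 \right)} + 14407\right) \left(r{\left(190 \right)} + 28460\right) = \left(209^{2} + 14407\right) \left(\left(212 + 2 \cdot 190^{2}\right) + 28460\right) = \left(43681 + 14407\right) \left(\left(212 + 2 \cdot 36100\right) + 28460\right) = 58088 \left(\left(212 + 72200\right) + 28460\right) = 58088 \left(72412 + 28460\right) = 58088 \cdot 100872 = 5859452736$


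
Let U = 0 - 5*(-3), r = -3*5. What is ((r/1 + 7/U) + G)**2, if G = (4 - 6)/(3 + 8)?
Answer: 5895184/27225 ≈ 216.54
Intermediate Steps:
G = -2/11 ≈ -0.18182
r = -15
U = 15 (U = 0 + 15 = 15)
((r/1 + 7/U) + G)**2 = ((-15/1 + 7/15) - 2/11)**2 = ((-15*1 + 7*(1/15)) - 2/11)**2 = ((-15 + 7/15) - 2/11)**2 = (-218/15 - 2/11)**2 = (-2428/165)**2 = 5895184/27225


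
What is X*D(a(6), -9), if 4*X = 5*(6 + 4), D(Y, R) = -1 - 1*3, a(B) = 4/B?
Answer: -50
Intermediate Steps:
D(Y, R) = -4 (D(Y, R) = -1 - 3 = -4)
X = 25/2 (X = (5*(6 + 4))/4 = (5*10)/4 = (1/4)*50 = 25/2 ≈ 12.500)
X*D(a(6), -9) = (25/2)*(-4) = -50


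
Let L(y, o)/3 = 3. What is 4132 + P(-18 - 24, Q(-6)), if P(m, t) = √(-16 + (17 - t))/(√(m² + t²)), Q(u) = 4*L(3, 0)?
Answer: 4132 + I*√119/102 ≈ 4132.0 + 0.10695*I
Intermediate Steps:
L(y, o) = 9 (L(y, o) = 3*3 = 9)
Q(u) = 36 (Q(u) = 4*9 = 36)
P(m, t) = √(1 - t)/√(m² + t²)
4132 + P(-18 - 24, Q(-6)) = 4132 + √(1 - 1*36)/√((-18 - 24)² + 36²) = 4132 + √(1 - 36)/√((-42)² + 1296) = 4132 + √(-35)/√(1764 + 1296) = 4132 + (I*√35)/√3060 = 4132 + (I*√35)*(√85/510) = 4132 + I*√119/102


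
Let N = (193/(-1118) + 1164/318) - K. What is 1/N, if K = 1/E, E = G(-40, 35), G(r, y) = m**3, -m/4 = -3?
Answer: 51195456/178527205 ≈ 0.28677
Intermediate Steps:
m = 12 (m = -4*(-3) = 12)
G(r, y) = 1728 (G(r, y) = 12**3 = 1728)
E = 1728
K = 1/1728 ≈ 0.00057870
N = 178527205/51195456 (N = (193/(-1118) + 1164/318) - 1*1/1728 = (193*(-1/1118) + 1164*(1/318)) - 1/1728 = (-193/1118 + 194/53) - 1/1728 = 206663/59254 - 1/1728 = 178527205/51195456 ≈ 3.4872)
1/N = 1/(178527205/51195456) = 51195456/178527205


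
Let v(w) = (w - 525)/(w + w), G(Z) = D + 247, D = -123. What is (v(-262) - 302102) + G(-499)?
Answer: -158235685/524 ≈ -3.0198e+5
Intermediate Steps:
G(Z) = 124 (G(Z) = -123 + 247 = 124)
v(w) = (-525 + w)/(2*w) (v(w) = (-525 + w)/((2*w)) = (-525 + w)*(1/(2*w)) = (-525 + w)/(2*w))
(v(-262) - 302102) + G(-499) = ((½)*(-525 - 262)/(-262) - 302102) + 124 = ((½)*(-1/262)*(-787) - 302102) + 124 = (787/524 - 302102) + 124 = -158300661/524 + 124 = -158235685/524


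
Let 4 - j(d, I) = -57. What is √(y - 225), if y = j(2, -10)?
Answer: 2*I*√41 ≈ 12.806*I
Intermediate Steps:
j(d, I) = 61 (j(d, I) = 4 - 1*(-57) = 4 + 57 = 61)
y = 61
√(y - 225) = √(61 - 225) = √(-164) = 2*I*√41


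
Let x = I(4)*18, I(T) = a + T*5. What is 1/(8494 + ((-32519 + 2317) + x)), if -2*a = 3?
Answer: -1/21375 ≈ -4.6784e-5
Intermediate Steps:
a = -3/2 (a = -1/2*3 = -3/2 ≈ -1.5000)
I(T) = -3/2 + 5*T (I(T) = -3/2 + T*5 = -3/2 + 5*T)
x = 333 (x = (-3/2 + 5*4)*18 = (-3/2 + 20)*18 = (37/2)*18 = 333)
1/(8494 + ((-32519 + 2317) + x)) = 1/(8494 + ((-32519 + 2317) + 333)) = 1/(8494 + (-30202 + 333)) = 1/(8494 - 29869) = 1/(-21375) = -1/21375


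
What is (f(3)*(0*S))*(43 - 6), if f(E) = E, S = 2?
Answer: 0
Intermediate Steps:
(f(3)*(0*S))*(43 - 6) = (3*(0*2))*(43 - 6) = (3*0)*37 = 0*37 = 0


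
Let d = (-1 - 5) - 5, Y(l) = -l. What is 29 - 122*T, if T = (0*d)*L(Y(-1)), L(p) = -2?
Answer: 29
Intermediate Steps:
d = -11 (d = -6 - 5 = -11)
T = 0 (T = (0*(-11))*(-2) = 0*(-2) = 0)
29 - 122*T = 29 - 122*0 = 29 + 0 = 29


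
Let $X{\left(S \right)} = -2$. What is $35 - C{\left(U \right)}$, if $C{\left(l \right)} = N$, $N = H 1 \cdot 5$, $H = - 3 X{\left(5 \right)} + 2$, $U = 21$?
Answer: $-5$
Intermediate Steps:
$H = 8$ ($H = \left(-3\right) \left(-2\right) + 2 = 6 + 2 = 8$)
$N = 40$ ($N = 8 \cdot 1 \cdot 5 = 8 \cdot 5 = 40$)
$C{\left(l \right)} = 40$
$35 - C{\left(U \right)} = 35 - 40 = -5$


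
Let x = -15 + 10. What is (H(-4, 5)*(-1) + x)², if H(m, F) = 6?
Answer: 121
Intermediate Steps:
x = -5
(H(-4, 5)*(-1) + x)² = (6*(-1) - 5)² = (-6 - 5)² = (-11)² = 121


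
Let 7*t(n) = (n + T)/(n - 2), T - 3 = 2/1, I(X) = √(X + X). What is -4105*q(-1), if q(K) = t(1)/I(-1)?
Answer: -12315*I*√2/7 ≈ -2488.0*I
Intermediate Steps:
I(X) = √2*√X (I(X) = √(2*X) = √2*√X)
T = 5 (T = 3 + 2/1 = 3 + 2*1 = 3 + 2 = 5)
t(n) = (5 + n)/(7*(-2 + n)) (t(n) = ((n + 5)/(n - 2))/7 = ((5 + n)/(-2 + n))/7 = (5 + n)/(7*(-2 + n)))
q(K) = 3*I*√2/7 (q(K) = ((5 + 1)/(7*(-2 + 1)))/((√2*√(-1))) = ((⅐)*6/(-1))/((√2*I)) = ((⅐)*(-1)*6)/((I*√2)) = -(-3)*I*√2/7 = 3*I*√2/7)
-4105*q(-1) = -12315*I*√2/7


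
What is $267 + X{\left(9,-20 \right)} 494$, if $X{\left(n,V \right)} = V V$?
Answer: $197867$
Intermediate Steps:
$X{\left(n,V \right)} = V^{2}$
$267 + X{\left(9,-20 \right)} 494 = 267 + \left(-20\right)^{2} \cdot 494 = 267 + 400 \cdot 494 = 267 + 197600 = 197867$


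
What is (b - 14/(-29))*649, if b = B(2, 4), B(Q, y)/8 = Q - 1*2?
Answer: 9086/29 ≈ 313.31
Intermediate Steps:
B(Q, y) = -16 + 8*Q (B(Q, y) = 8*(Q - 1*2) = 8*(Q - 2) = 8*(-2 + Q) = -16 + 8*Q)
b = 0 (b = -16 + 8*2 = -16 + 16 = 0)
(b - 14/(-29))*649 = (0 - 14/(-29))*649 = (0 - 14*(-1/29))*649 = (0 + 14/29)*649 = (14/29)*649 = 9086/29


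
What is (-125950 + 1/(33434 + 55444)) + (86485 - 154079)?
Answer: -17201803631/88878 ≈ -1.9354e+5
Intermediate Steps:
(-125950 + 1/(33434 + 55444)) + (86485 - 154079) = (-125950 + 1/88878) - 67594 = -11194184099/88878 - 67594 = -17201803631/88878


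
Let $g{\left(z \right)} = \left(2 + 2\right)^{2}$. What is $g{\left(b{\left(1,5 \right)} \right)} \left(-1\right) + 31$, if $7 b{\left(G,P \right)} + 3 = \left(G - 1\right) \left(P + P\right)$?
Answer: $15$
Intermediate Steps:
$b{\left(G,P \right)} = - \frac{3}{7} + \frac{2 P \left(-1 + G\right)}{7}$ ($b{\left(G,P \right)} = - \frac{3}{7} + \frac{\left(G - 1\right) \left(P + P\right)}{7} = - \frac{3}{7} + \frac{\left(-1 + G\right) 2 P}{7} = - \frac{3}{7} + \frac{2 P \left(-1 + G\right)}{7}$)
$g{\left(z \right)} = 16$ ($g{\left(z \right)} = 4^{2} = 16$)
$g{\left(b{\left(1,5 \right)} \right)} \left(-1\right) + 31 = 16 \left(-1\right) + 31 = -16 + 31 = 15$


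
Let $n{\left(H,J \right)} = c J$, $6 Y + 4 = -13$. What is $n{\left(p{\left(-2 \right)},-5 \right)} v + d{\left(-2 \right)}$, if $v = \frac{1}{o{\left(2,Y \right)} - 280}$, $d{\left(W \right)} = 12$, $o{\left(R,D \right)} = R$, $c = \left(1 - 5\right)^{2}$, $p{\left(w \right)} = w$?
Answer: $\frac{1708}{139} \approx 12.288$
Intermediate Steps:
$Y = - \frac{17}{6}$ ($Y = - \frac{2}{3} + \frac{1}{6} \left(-13\right) = - \frac{2}{3} - \frac{13}{6} = - \frac{17}{6} \approx -2.8333$)
$c = 16$ ($c = \left(-4\right)^{2} = 16$)
$n{\left(H,J \right)} = 16 J$
$v = - \frac{1}{278}$ ($v = \frac{1}{2 - 280} = \frac{1}{-278} = - \frac{1}{278} \approx -0.0035971$)
$n{\left(p{\left(-2 \right)},-5 \right)} v + d{\left(-2 \right)} = 16 \left(-5\right) \left(- \frac{1}{278}\right) + 12 = \left(-80\right) \left(- \frac{1}{278}\right) + 12 = \frac{40}{139} + 12 = \frac{1708}{139}$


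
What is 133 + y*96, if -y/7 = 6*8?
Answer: -32123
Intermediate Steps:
y = -336 (y = -42*8 = -7*48 = -336)
133 + y*96 = 133 - 336*96 = 133 - 32256 = -32123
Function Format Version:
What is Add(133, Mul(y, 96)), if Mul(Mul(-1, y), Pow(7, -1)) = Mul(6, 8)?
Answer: -32123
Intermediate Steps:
y = -336 (y = Mul(-7, Mul(6, 8)) = Mul(-7, 48) = -336)
Add(133, Mul(y, 96)) = Add(133, Mul(-336, 96)) = Add(133, -32256) = -32123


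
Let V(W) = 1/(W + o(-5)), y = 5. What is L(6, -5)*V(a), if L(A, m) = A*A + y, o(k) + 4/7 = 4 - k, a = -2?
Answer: 287/45 ≈ 6.3778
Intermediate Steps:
o(k) = 24/7 - k (o(k) = -4/7 + (4 - k) = 24/7 - k)
V(W) = 1/(59/7 + W) (V(W) = 1/(W + (24/7 - 1*(-5))) = 1/(W + (24/7 + 5)) = 1/(W + 59/7) = 1/(59/7 + W))
L(A, m) = 5 + A**2 (L(A, m) = A*A + 5 = A**2 + 5 = 5 + A**2)
L(6, -5)*V(a) = (5 + 6**2)*(7/(59 + 7*(-2))) = (5 + 36)*(7/(59 - 14)) = 41*(7/45) = 287/45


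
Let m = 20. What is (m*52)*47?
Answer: 48880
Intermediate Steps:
(m*52)*47 = (20*52)*47 = 1040*47 = 48880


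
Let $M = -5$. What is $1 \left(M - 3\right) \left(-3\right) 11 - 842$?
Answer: $-578$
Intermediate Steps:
$1 \left(M - 3\right) \left(-3\right) 11 - 842 = 1 \left(-5 - 3\right) \left(-3\right) 11 - 842 = 1 \left(-8\right) \left(-3\right) 11 - 842 = \left(-8\right) \left(-3\right) 11 - 842 = 24 \cdot 11 - 842 = 264 - 842 = -578$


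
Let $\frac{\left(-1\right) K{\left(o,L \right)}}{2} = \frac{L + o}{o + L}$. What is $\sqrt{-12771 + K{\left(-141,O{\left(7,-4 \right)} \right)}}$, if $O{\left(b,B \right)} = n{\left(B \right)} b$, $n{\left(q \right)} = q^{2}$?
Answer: $i \sqrt{12773} \approx 113.02 i$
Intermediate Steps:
$O{\left(b,B \right)} = b B^{2}$ ($O{\left(b,B \right)} = B^{2} b = b B^{2}$)
$K{\left(o,L \right)} = -2$ ($K{\left(o,L \right)} = - 2 \frac{L + o}{o + L} = - 2 \frac{L + o}{L + o} = \left(-2\right) 1 = -2$)
$\sqrt{-12771 + K{\left(-141,O{\left(7,-4 \right)} \right)}} = \sqrt{-12771 - 2} = \sqrt{-12773} = i \sqrt{12773}$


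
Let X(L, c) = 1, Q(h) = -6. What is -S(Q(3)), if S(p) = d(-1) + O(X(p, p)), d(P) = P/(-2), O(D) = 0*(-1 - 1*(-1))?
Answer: -1/2 ≈ -0.50000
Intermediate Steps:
O(D) = 0 (O(D) = 0*(-1 + 1) = 0*0 = 0)
d(P) = -P/2 (d(P) = P*(-1/2) = -P/2)
S(p) = 1/2 (S(p) = -1/2*(-1) + 0 = 1/2 + 0 = 1/2)
-S(Q(3)) = -1*1/2 = -1/2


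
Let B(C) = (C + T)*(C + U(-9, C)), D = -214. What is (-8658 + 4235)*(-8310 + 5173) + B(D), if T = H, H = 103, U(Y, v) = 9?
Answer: 13897706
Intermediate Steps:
T = 103
B(C) = (9 + C)*(103 + C) (B(C) = (C + 103)*(C + 9) = (103 + C)*(9 + C) = (9 + C)*(103 + C))
(-8658 + 4235)*(-8310 + 5173) + B(D) = (-8658 + 4235)*(-8310 + 5173) + (927 + (-214)² + 112*(-214)) = -4423*(-3137) + (927 + 45796 - 23968) = 13874951 + 22755 = 13897706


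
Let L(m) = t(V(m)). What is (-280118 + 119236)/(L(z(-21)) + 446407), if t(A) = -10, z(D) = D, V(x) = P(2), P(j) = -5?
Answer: -160882/446397 ≈ -0.36040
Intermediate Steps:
V(x) = -5
L(m) = -10
(-280118 + 119236)/(L(z(-21)) + 446407) = (-280118 + 119236)/(-10 + 446407) = -160882/446397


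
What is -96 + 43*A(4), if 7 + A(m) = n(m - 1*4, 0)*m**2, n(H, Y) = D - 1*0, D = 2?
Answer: 979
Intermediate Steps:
n(H, Y) = 2 (n(H, Y) = 2 - 1*0 = 2 + 0 = 2)
A(m) = -7 + 2*m**2
-96 + 43*A(4) = -96 + 43*(-7 + 2*4**2) = -96 + 43*(-7 + 2*16) = -96 + 43*(-7 + 32) = -96 + 43*25 = -96 + 1075 = 979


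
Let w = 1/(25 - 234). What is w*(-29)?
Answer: 29/209 ≈ 0.13876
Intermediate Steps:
w = -1/209 (w = 1/(-209) = -1/209 ≈ -0.0047847)
w*(-29) = -1/209*(-29) = 29/209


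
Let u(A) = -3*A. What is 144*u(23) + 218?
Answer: -9718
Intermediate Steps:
144*u(23) + 218 = 144*(-3*23) + 218 = 144*(-69) + 218 = -9936 + 218 = -9718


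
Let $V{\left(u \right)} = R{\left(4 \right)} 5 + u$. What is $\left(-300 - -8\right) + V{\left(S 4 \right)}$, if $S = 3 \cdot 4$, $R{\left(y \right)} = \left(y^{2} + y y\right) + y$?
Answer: $-64$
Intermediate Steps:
$R{\left(y \right)} = y + 2 y^{2}$ ($R{\left(y \right)} = \left(y^{2} + y^{2}\right) + y = 2 y^{2} + y = y + 2 y^{2}$)
$S = 12$
$V{\left(u \right)} = 180 + u$ ($V{\left(u \right)} = 4 \left(1 + 2 \cdot 4\right) 5 + u = 4 \left(1 + 8\right) 5 + u = 4 \cdot 9 \cdot 5 + u = 36 \cdot 5 + u = 180 + u$)
$\left(-300 - -8\right) + V{\left(S 4 \right)} = \left(-300 - -8\right) + \left(180 + 12 \cdot 4\right) = \left(-300 + \left(-4 + 12\right)\right) + \left(180 + 48\right) = \left(-300 + 8\right) + 228 = -292 + 228 = -64$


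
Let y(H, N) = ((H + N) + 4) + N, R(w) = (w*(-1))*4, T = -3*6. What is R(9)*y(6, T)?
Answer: 936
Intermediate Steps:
T = -18
R(w) = -4*w (R(w) = -w*4 = -4*w)
y(H, N) = 4 + H + 2*N (y(H, N) = (4 + H + N) + N = 4 + H + 2*N)
R(9)*y(6, T) = (-4*9)*(4 + 6 + 2*(-18)) = -36*(4 + 6 - 36) = -36*(-26) = 936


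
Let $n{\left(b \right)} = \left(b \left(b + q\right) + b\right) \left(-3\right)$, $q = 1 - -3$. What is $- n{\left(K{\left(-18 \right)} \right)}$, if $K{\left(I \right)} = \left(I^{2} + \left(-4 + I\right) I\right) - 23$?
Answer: $1467882$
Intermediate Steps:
$q = 4$ ($q = 1 + 3 = 4$)
$K{\left(I \right)} = -23 + I^{2} + I \left(-4 + I\right)$ ($K{\left(I \right)} = \left(I^{2} + I \left(-4 + I\right)\right) - 23 = -23 + I^{2} + I \left(-4 + I\right)$)
$n{\left(b \right)} = - 3 b - 3 b \left(4 + b\right)$ ($n{\left(b \right)} = \left(b \left(b + 4\right) + b\right) \left(-3\right) = \left(b \left(4 + b\right) + b\right) \left(-3\right) = \left(b + b \left(4 + b\right)\right) \left(-3\right) = - 3 b - 3 b \left(4 + b\right)$)
$- n{\left(K{\left(-18 \right)} \right)} = - \left(-3\right) \left(-23 - -72 + 2 \left(-18\right)^{2}\right) \left(5 - \left(-49 - 648\right)\right) = - \left(-3\right) \left(-23 + 72 + 2 \cdot 324\right) \left(5 + \left(-23 + 72 + 2 \cdot 324\right)\right) = - \left(-3\right) \left(-23 + 72 + 648\right) \left(5 + \left(-23 + 72 + 648\right)\right) = - \left(-3\right) 697 \left(5 + 697\right) = - \left(-3\right) 697 \cdot 702 = \left(-1\right) \left(-1467882\right) = 1467882$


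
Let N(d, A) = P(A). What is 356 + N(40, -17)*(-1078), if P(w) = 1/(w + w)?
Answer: 6591/17 ≈ 387.71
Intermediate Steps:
P(w) = 1/(2*w)
N(d, A) = 1/(2*A)
356 + N(40, -17)*(-1078) = 356 + ((½)/(-17))*(-1078) = 356 + ((½)*(-1/17))*(-1078) = 356 - 1/34*(-1078) = 356 + 539/17 = 6591/17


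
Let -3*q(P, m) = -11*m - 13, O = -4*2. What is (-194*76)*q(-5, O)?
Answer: 368600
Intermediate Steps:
O = -8
q(P, m) = 13/3 + 11*m/3 (q(P, m) = -(-11*m - 13)/3 = -(-13 - 11*m)/3 = 13/3 + 11*m/3)
(-194*76)*q(-5, O) = (-194*76)*(13/3 + (11/3)*(-8)) = -14744*(13/3 - 88/3) = -14744*(-25) = 368600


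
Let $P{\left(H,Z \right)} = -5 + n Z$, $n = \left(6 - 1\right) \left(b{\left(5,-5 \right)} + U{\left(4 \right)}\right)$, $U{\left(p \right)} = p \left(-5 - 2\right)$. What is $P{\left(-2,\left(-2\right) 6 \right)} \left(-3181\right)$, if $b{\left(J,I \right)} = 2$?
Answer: $-4946455$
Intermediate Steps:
$U{\left(p \right)} = - 7 p$ ($U{\left(p \right)} = p \left(-7\right) = - 7 p$)
$n = -130$ ($n = \left(6 - 1\right) \left(2 - 28\right) = 5 \left(2 - 28\right) = 5 \left(-26\right) = -130$)
$P{\left(H,Z \right)} = -5 - 130 Z$
$P{\left(-2,\left(-2\right) 6 \right)} \left(-3181\right) = \left(-5 - 130 \left(\left(-2\right) 6\right)\right) \left(-3181\right) = \left(-5 - -1560\right) \left(-3181\right) = \left(-5 + 1560\right) \left(-3181\right) = 1555 \left(-3181\right) = -4946455$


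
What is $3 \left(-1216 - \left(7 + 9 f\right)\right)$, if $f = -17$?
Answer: $-3210$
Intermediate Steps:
$3 \left(-1216 - \left(7 + 9 f\right)\right) = 3 \left(-1216 - -146\right) = 3 \left(-1216 + \left(-7 + 153\right)\right) = 3 \left(-1216 + 146\right) = 3 \left(-1070\right) = -3210$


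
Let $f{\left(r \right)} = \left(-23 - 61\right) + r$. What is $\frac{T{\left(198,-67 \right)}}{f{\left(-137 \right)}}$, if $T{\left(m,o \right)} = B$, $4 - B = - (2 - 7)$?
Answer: $\frac{1}{221} \approx 0.0045249$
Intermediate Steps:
$B = -1$ ($B = 4 - - (2 - 7) = 4 - \left(-1\right) \left(-5\right) = 4 - 5 = -1$)
$T{\left(m,o \right)} = -1$
$f{\left(r \right)} = -84 + r$
$\frac{T{\left(198,-67 \right)}}{f{\left(-137 \right)}} = - \frac{1}{-84 - 137} = - \frac{1}{-221} = \left(-1\right) \left(- \frac{1}{221}\right) = \frac{1}{221}$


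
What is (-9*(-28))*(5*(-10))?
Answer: -12600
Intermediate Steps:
(-9*(-28))*(5*(-10)) = 252*(-50) = -12600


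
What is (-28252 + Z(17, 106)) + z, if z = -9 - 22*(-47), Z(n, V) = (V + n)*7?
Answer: -26366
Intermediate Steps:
Z(n, V) = 7*V + 7*n
z = 1025 (z = -9 + 1034 = 1025)
(-28252 + Z(17, 106)) + z = (-28252 + (7*106 + 7*17)) + 1025 = (-28252 + (742 + 119)) + 1025 = (-28252 + 861) + 1025 = -27391 + 1025 = -26366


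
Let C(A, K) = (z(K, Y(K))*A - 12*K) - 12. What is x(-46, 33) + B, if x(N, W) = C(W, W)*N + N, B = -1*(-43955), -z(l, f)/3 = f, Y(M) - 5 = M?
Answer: 235729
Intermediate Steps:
Y(M) = 5 + M
z(l, f) = -3*f
C(A, K) = -12 - 12*K + A*(-15 - 3*K) (C(A, K) = ((-3*(5 + K))*A - 12*K) - 12 = ((-15 - 3*K)*A - 12*K) - 12 = (A*(-15 - 3*K) - 12*K) - 12 = (-12*K + A*(-15 - 3*K)) - 12 = -12 - 12*K + A*(-15 - 3*K))
B = 43955
x(N, W) = N + N*(-12 - 12*W - 3*W*(5 + W)) (x(N, W) = (-12 - 12*W - 3*W*(5 + W))*N + N = N*(-12 - 12*W - 3*W*(5 + W)) + N = N + N*(-12 - 12*W - 3*W*(5 + W)))
x(-46, 33) + B = -46*(-11 - 27*33 - 3*33²) + 43955 = -46*(-11 - 891 - 3*1089) + 43955 = -46*(-11 - 891 - 3267) + 43955 = -46*(-4169) + 43955 = 191774 + 43955 = 235729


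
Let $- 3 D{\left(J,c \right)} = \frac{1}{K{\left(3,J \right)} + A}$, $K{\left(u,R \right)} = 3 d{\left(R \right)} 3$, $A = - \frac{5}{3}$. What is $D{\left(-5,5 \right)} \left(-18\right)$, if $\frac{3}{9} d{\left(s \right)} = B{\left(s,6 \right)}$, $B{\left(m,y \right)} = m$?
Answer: $- \frac{9}{205} \approx -0.043902$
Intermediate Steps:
$d{\left(s \right)} = 3 s$
$A = - \frac{5}{3}$ ($A = \left(-5\right) \frac{1}{3} = - \frac{5}{3} \approx -1.6667$)
$K{\left(u,R \right)} = 27 R$ ($K{\left(u,R \right)} = 3 \cdot 3 R 3 = 9 R 3 = 27 R$)
$D{\left(J,c \right)} = - \frac{1}{3 \left(- \frac{5}{3} + 27 J\right)}$ ($D{\left(J,c \right)} = - \frac{1}{3 \left(27 J - \frac{5}{3}\right)} = - \frac{1}{3 \left(- \frac{5}{3} + 27 J\right)}$)
$D{\left(-5,5 \right)} \left(-18\right) = - \frac{1}{-5 + 81 \left(-5\right)} \left(-18\right) = - \frac{1}{-5 - 405} \left(-18\right) = - \frac{1}{-410} \left(-18\right) = \left(-1\right) \left(- \frac{1}{410}\right) \left(-18\right) = \frac{1}{410} \left(-18\right) = - \frac{9}{205}$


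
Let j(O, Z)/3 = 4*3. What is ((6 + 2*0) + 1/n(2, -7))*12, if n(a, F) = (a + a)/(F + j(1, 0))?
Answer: 159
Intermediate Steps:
j(O, Z) = 36 (j(O, Z) = 3*(4*3) = 3*12 = 36)
n(a, F) = 2*a/(36 + F) (n(a, F) = (a + a)/(F + 36) = (2*a)/(36 + F) = 2*a/(36 + F))
((6 + 2*0) + 1/n(2, -7))*12 = ((6 + 2*0) + 1/(2*2/(36 - 7)))*12 = ((6 + 0) + 1/(2*2/29))*12 = (6 + 1/(2*2*(1/29)))*12 = (6 + 1/(4/29))*12 = (6 + 29/4)*12 = (53/4)*12 = 159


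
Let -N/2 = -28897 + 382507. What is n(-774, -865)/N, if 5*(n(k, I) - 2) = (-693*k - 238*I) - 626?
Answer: -20601/98225 ≈ -0.20973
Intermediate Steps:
n(k, I) = -616/5 - 693*k/5 - 238*I/5 (n(k, I) = 2 + ((-693*k - 238*I) - 626)/5 = 2 + (-626 - 693*k - 238*I)/5 = 2 + (-626/5 - 693*k/5 - 238*I/5) = -616/5 - 693*k/5 - 238*I/5)
N = -707220 (N = -2*(-28897 + 382507) = -2*353610 = -707220)
n(-774, -865)/N = (-616/5 - 693/5*(-774) - 238/5*(-865))/(-707220) = (-616/5 + 536382/5 + 41174)*(-1/707220) = (741636/5)*(-1/707220) = -20601/98225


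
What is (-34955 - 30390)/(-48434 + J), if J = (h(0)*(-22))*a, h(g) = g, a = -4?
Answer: 65345/48434 ≈ 1.3492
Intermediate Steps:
J = 0 (J = (0*(-22))*(-4) = 0*(-4) = 0)
(-34955 - 30390)/(-48434 + J) = (-34955 - 30390)/(-48434 + 0) = -65345/(-48434) = -65345*(-1/48434) = 65345/48434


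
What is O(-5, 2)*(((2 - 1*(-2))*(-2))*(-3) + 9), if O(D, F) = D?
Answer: -165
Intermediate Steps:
O(-5, 2)*(((2 - 1*(-2))*(-2))*(-3) + 9) = -5*(((2 - 1*(-2))*(-2))*(-3) + 9) = -5*(((2 + 2)*(-2))*(-3) + 9) = -5*((4*(-2))*(-3) + 9) = -5*(-8*(-3) + 9) = -5*(24 + 9) = -5*33 = -165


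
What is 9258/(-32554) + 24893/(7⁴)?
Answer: 394069132/39081077 ≈ 10.083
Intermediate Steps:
9258/(-32554) + 24893/(7⁴) = 9258*(-1/32554) + 24893/2401 = -4629/16277 + 24893*(1/2401) = -4629/16277 + 24893/2401 = 394069132/39081077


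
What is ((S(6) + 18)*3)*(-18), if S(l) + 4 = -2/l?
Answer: -738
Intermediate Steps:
S(l) = -4 - 2/l
((S(6) + 18)*3)*(-18) = (((-4 - 2/6) + 18)*3)*(-18) = (((-4 - 2*⅙) + 18)*3)*(-18) = (((-4 - ⅓) + 18)*3)*(-18) = ((-13/3 + 18)*3)*(-18) = ((41/3)*3)*(-18) = 41*(-18) = -738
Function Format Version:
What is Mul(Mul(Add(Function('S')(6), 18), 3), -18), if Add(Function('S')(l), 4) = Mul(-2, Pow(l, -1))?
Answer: -738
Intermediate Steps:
Function('S')(l) = Add(-4, Mul(-2, Pow(l, -1)))
Mul(Mul(Add(Function('S')(6), 18), 3), -18) = Mul(Mul(Add(Add(-4, Mul(-2, Pow(6, -1))), 18), 3), -18) = Mul(Mul(Add(Add(-4, Mul(-2, Rational(1, 6))), 18), 3), -18) = Mul(Mul(Add(Add(-4, Rational(-1, 3)), 18), 3), -18) = Mul(Mul(Add(Rational(-13, 3), 18), 3), -18) = Mul(Mul(Rational(41, 3), 3), -18) = Mul(41, -18) = -738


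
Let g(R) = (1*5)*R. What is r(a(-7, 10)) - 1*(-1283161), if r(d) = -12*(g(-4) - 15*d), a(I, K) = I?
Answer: 1282141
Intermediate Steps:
g(R) = 5*R
r(d) = 240 + 180*d (r(d) = -12*(5*(-4) - 15*d) = -12*(-20 - 15*d) = 240 + 180*d)
r(a(-7, 10)) - 1*(-1283161) = (240 + 180*(-7)) - 1*(-1283161) = (240 - 1260) + 1283161 = -1020 + 1283161 = 1282141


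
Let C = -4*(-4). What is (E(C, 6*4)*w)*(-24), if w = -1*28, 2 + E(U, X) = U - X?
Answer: -6720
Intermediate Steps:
C = 16
E(U, X) = -2 + U - X (E(U, X) = -2 + (U - X) = -2 + U - X)
w = -28
(E(C, 6*4)*w)*(-24) = ((-2 + 16 - 6*4)*(-28))*(-24) = ((-2 + 16 - 1*24)*(-28))*(-24) = ((-2 + 16 - 24)*(-28))*(-24) = -10*(-28)*(-24) = 280*(-24) = -6720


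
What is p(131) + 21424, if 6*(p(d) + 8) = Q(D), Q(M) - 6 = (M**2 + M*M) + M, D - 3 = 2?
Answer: 128557/6 ≈ 21426.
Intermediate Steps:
D = 5 (D = 3 + 2 = 5)
Q(M) = 6 + M + 2*M**2 (Q(M) = 6 + ((M**2 + M*M) + M) = 6 + ((M**2 + M**2) + M) = 6 + (2*M**2 + M) = 6 + (M + 2*M**2) = 6 + M + 2*M**2)
p(d) = 13/6 (p(d) = -8 + (6 + 5 + 2*5**2)/6 = -8 + (6 + 5 + 2*25)/6 = -8 + (6 + 5 + 50)/6 = -8 + (1/6)*61 = -8 + 61/6 = 13/6)
p(131) + 21424 = 13/6 + 21424 = 128557/6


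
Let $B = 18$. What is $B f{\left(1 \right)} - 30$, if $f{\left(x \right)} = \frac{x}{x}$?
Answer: $-12$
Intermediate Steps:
$f{\left(x \right)} = 1$
$B f{\left(1 \right)} - 30 = 18 \cdot 1 - 30 = 18 - 30 = -12$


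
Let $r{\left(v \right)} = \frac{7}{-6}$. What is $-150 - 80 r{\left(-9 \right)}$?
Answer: $- \frac{170}{3} \approx -56.667$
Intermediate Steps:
$r{\left(v \right)} = - \frac{7}{6}$ ($r{\left(v \right)} = 7 \left(- \frac{1}{6}\right) = - \frac{7}{6}$)
$-150 - 80 r{\left(-9 \right)} = -150 - - \frac{280}{3} = -150 + \frac{280}{3} = - \frac{170}{3}$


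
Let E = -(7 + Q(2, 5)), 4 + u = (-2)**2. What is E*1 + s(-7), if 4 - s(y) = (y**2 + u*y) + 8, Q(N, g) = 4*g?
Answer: -80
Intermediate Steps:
u = 0 (u = -4 + (-2)**2 = -4 + 4 = 0)
E = -27 (E = -(7 + 4*5) = -(7 + 20) = -1*27 = -27)
s(y) = -4 - y**2 (s(y) = 4 - ((y**2 + 0*y) + 8) = 4 - ((y**2 + 0) + 8) = 4 - (y**2 + 8) = 4 - (8 + y**2) = 4 + (-8 - y**2) = -4 - y**2)
E*1 + s(-7) = -27*1 + (-4 - 1*(-7)**2) = -27 + (-4 - 1*49) = -27 + (-4 - 49) = -27 - 53 = -80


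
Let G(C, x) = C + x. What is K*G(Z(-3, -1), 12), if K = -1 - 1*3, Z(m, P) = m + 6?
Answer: -60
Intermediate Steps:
Z(m, P) = 6 + m
K = -4 (K = -1 - 3 = -4)
K*G(Z(-3, -1), 12) = -4*((6 - 3) + 12) = -4*(3 + 12) = -4*15 = -60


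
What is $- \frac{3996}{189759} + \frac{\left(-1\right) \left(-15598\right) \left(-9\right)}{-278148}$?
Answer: $\frac{1418181585}{2932282574} \approx 0.48364$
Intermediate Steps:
$- \frac{3996}{189759} + \frac{\left(-1\right) \left(-15598\right) \left(-9\right)}{-278148} = \left(-3996\right) \frac{1}{189759} + 15598 \left(-9\right) \left(- \frac{1}{278148}\right) = - \frac{1332}{63253} - - \frac{23397}{46358} = - \frac{1332}{63253} + \frac{23397}{46358} = \frac{1418181585}{2932282574}$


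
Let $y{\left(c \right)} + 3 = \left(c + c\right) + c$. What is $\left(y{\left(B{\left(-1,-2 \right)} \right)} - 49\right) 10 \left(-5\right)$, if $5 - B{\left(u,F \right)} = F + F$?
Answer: $1250$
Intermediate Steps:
$B{\left(u,F \right)} = 5 - 2 F$ ($B{\left(u,F \right)} = 5 - \left(F + F\right) = 5 - 2 F$)
$y{\left(c \right)} = -3 + 3 c$ ($y{\left(c \right)} = -3 + \left(\left(c + c\right) + c\right) = -3 + \left(2 c + c\right) = -3 + 3 c$)
$\left(y{\left(B{\left(-1,-2 \right)} \right)} - 49\right) 10 \left(-5\right) = \left(\left(-3 + 3 \left(5 - -4\right)\right) - 49\right) 10 \left(-5\right) = \left(\left(-3 + 3 \left(5 + 4\right)\right) - 49\right) \left(-50\right) = \left(\left(-3 + 3 \cdot 9\right) - 49\right) \left(-50\right) = \left(\left(-3 + 27\right) - 49\right) \left(-50\right) = \left(24 - 49\right) \left(-50\right) = \left(-25\right) \left(-50\right) = 1250$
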